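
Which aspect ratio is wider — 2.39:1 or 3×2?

2.39 and 3×2 = 1.5; 2.39 > 1.5.

2.39:1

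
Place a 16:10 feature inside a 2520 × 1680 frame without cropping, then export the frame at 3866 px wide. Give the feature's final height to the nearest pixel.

2416 px

At 2520×1680 the feature is width-limited, so height = 2520 × 10/16 ≈ 1575.00 px.
The frame scales by 3866/2520 = 1.5341; 1575.00 × 1.5341 ≈ 2416.25 px.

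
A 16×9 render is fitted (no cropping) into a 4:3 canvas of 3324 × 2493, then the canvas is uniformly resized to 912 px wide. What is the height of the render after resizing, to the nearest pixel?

Fitted into 3324×2493, the render spans the width; its height is 3324 × 9/16 ≈ 1869.75 px.
Scaling 3324 → 912 is ×0.2744, so the height becomes 1869.75 × 0.2744 ≈ 513.00 px.

513 px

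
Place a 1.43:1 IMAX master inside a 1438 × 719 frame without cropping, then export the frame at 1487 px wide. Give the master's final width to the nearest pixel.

In the 1438×719 frame the master fills the height: width = 719 × 1.430 ≈ 1028.17 px.
Resizing to 1487 px wide multiplies everything by 1.0341: 1028.17 → 1063.20 px.

1063 px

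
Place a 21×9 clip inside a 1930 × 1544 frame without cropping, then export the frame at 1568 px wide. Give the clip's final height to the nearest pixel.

Fitted into 1930×1544, the clip spans the width; its height is 1930 × 9/21 ≈ 827.14 px.
Resizing to 1568 px wide multiplies everything by 0.8124: 827.14 → 672.00 px.

672 px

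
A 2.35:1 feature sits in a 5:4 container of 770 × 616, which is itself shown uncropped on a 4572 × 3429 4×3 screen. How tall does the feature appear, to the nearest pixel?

1824 px

First fit — 2.35:1 into 770×616 spans the width: 770.00 × 327.66.
Second fit — the 5:4 canvas into 4572×3429 spans the height: 4286.25 × 3429.00 (×5.5666 from 770×616).
So the feature's height is 327.66 × 5.5666 ≈ 1823.94.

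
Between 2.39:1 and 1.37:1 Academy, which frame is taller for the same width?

2.39 and 1.37; 2.39 > 1.37. The smaller width-to-height ratio is the taller frame.

1.37:1 Academy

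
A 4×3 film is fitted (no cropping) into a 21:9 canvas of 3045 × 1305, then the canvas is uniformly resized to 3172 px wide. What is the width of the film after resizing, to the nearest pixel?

1813 px

In the 3045×1305 frame the film fills the height: width = 1305 × 4/3 ≈ 1740.00 px.
Scaling 3045 → 3172 is ×1.0417, so the width becomes 1740.00 × 1.0417 ≈ 1812.57 px.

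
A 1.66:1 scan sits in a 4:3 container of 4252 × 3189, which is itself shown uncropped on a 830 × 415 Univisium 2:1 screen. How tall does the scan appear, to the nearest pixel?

First fit — 1.66:1 into 4252×3189 spans the width: 4252.00 × 2561.45.
4:3 in 830×415: fills the height, so the intermediate becomes 553.33 × 415.00 — a scale of ×0.1301.
The scan scales with it: height 2561.45 × 0.1301 ≈ 333.33.

333 px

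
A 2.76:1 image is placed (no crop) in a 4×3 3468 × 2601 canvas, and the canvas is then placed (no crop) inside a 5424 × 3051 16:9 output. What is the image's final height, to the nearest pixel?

1474 px

2.76:1 in 3468×2601: fills the width, so the image is 3468.00 × 1256.52.
4×3 in 5424×3051: fills the height, so the intermediate becomes 4068.00 × 3051.00 — a scale of ×1.1730.
Applying the same ×1.1730: 1256.52 → 1473.91.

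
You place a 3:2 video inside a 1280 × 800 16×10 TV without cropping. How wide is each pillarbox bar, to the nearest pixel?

Since 1.500 < 1.600, the video is height-limited.
That makes the image 1200.00 px wide (800 × 3/2).
Black = 1280 − 1200.00 = 80.00 px, or 40.00 per bar.

40 px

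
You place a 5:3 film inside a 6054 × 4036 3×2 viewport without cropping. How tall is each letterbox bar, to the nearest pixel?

5:3 is wider than 3×2, so it spans the full width.
Content height = 6054 × 3/5 ≈ 3632.40 px.
Black = 4036 − 3632.40 = 403.60 px, or 201.80 per bar.

202 px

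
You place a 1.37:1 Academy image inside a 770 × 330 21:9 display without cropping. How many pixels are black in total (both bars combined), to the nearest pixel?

104907 pixels

1.37:1 Academy (1.370) < 21:9 (2.333), so the image fills the height.
That makes the image 452.1000 px wide (330 × 1.370).
Leftover width: 770 − 452.1000 = 317.9000 px.
Across the 330-px span: 317.9000 × 330 ≈ 104907 px.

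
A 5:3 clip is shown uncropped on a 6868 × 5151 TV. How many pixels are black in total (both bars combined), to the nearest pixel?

7075414 pixels

5:3 (1.667) > 4×3 (1.333), so the clip fills the width.
That makes the image 4120.8000 px tall (6868 × 3/5).
5151 − 4120.8000 = 1030.2000 px of bars.
Bar area = 1030.2000 × 6868 ≈ 7075414 px.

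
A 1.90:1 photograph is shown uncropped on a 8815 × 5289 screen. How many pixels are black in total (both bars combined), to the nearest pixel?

5725574 pixels

Since 1.900 > 1.667, the photograph is width-limited.
Content height = 8815 / 1.900 ≈ 4639.4737 px.
Black = 5289 − 4639.4737 = 649.5263 px.
Bar area = 649.5263 × 8815 ≈ 5725574 px.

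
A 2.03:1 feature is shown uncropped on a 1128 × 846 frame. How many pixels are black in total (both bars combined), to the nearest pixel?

327498 pixels

2.03:1 (2.030) > 4×3 (1.333), so the feature fills the width.
The feature is 1128 / 2.030 ≈ 555.6650 px tall.
Leftover height: 846 − 555.6650 = 290.3350 px.
Across the 1128-px span: 290.3350 × 1128 ≈ 327498 px.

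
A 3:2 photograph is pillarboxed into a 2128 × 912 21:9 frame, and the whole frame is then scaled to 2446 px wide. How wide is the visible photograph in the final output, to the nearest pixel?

1572 px

In the 2128×912 frame the photograph fills the height: width = 912 × 3/2 ≈ 1368.00 px.
Resizing to 2446 px wide multiplies everything by 1.1494: 1368.00 → 1572.43 px.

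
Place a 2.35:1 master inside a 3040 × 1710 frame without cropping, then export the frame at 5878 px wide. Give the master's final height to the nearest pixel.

At 3040×1710 the master is width-limited, so height = 3040 / 2.350 ≈ 1293.62 px.
The frame scales by 5878/3040 = 1.9336; 1293.62 × 1.9336 ≈ 2501.28 px.

2501 px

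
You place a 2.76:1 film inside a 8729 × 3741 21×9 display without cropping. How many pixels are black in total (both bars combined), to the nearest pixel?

5048145 pixels

2.76:1 is wider than 21×9, so it spans the full width.
The film is 8729 / 2.760 ≈ 3162.6812 px tall.
3741 − 3162.6812 = 578.3188 px of bars.
Across the 8729-px span: 578.3188 × 8729 ≈ 5048145 px.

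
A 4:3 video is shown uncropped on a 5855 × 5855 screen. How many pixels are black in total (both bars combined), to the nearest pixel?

4:3 (1.333) > square (1.000), so the video fills the width.
That makes the image 4391.2500 px tall (5855 × 3/4).
Leftover height: 5855 − 4391.2500 = 1463.7500 px.
Bar area = 1463.7500 × 5855 ≈ 8570256 px.

8570256 pixels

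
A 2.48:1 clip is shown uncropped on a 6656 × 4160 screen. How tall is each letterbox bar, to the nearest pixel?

2.48:1 is wider than 16×10, so it spans the full width.
Content height = 6656 / 2.480 ≈ 2683.87 px.
Leftover height: 4160 − 2683.87 = 1476.13 px → 738.06 each side.

738 px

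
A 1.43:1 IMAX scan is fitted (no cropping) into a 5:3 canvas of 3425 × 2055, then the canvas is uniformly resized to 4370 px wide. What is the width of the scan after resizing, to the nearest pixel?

3749 px

In the 3425×2055 frame the scan fills the height: width = 2055 × 1.430 ≈ 2938.65 px.
Scaling 3425 → 4370 is ×1.2759, so the width becomes 2938.65 × 1.2759 ≈ 3749.46 px.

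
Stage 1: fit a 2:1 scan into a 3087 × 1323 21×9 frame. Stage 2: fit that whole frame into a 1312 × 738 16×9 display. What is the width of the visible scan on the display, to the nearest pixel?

Inside the 3087×1323 canvas the scan is height-limited at 2646.00 × 1323.00.
Second fit — the 21×9 canvas into 1312×738 spans the width: 1312.00 × 562.29 (×0.4250 from 3087×1323).
So the scan's width is 2646.00 × 0.4250 ≈ 1124.57.

1125 px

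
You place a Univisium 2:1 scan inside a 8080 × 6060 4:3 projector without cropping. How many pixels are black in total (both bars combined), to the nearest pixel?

Univisium 2:1 (2.000) > 4:3 (1.333), so the scan fills the width.
The scan is 8080 × 1/2 ≈ 4040.0000 px tall.
Leftover height: 6060 − 4040.0000 = 2020.0000 px.
Bar area = 2020.0000 × 8080 ≈ 16321600 px.

16321600 pixels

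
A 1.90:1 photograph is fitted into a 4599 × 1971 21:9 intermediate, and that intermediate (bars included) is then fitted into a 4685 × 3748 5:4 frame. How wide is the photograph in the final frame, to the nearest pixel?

3815 px

Inside the 4599×1971 canvas the photograph is height-limited at 3744.90 × 1971.00.
Second fit — the 21:9 canvas into 4685×3748 spans the width: 4685.00 × 2007.86 (×1.0187 from 4599×1971).
The photograph scales with it: width 3744.90 × 1.0187 ≈ 3814.93.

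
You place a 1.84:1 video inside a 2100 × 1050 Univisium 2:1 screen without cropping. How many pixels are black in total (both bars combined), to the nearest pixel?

1.84:1 (1.840) < Univisium 2:1 (2.000), so the video fills the height.
The video is 1050 × 1.840 ≈ 1932.0000 px wide.
Leftover width: 2100 − 1932.0000 = 168.0000 px.
Bar area = 168.0000 × 1050 ≈ 176400 px.

176400 pixels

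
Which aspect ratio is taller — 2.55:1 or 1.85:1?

2.55 and 1.85; 2.55 > 1.85. The smaller width-to-height ratio is the taller frame.

1.85:1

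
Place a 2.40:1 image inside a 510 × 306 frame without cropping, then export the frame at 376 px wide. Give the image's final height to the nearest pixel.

Fitted into 510×306, the image spans the width; its height is 510 / 2.400 ≈ 212.50 px.
Resizing to 376 px wide multiplies everything by 0.7373: 212.50 → 156.67 px.

157 px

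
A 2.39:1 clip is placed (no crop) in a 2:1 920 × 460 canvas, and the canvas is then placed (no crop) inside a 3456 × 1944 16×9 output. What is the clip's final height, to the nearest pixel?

First fit — 2.39:1 into 920×460 spans the width: 920.00 × 384.94.
Second fit — the 2:1 canvas into 3456×1944 spans the width: 3456.00 × 1728.00 (×3.7565 from 920×460).
Applying the same ×3.7565: 384.94 → 1446.03.

1446 px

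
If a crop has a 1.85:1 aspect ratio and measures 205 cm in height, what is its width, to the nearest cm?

379 cm

At 1.85:1, 205 × 1.850 ≈ 379.25.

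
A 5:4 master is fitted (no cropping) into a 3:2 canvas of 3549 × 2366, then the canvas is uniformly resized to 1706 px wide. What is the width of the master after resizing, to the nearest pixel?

1422 px

In the 3549×2366 frame the master fills the height: width = 2366 × 5/4 ≈ 2957.50 px.
Resizing to 1706 px wide multiplies everything by 0.4807: 2957.50 → 1421.67 px.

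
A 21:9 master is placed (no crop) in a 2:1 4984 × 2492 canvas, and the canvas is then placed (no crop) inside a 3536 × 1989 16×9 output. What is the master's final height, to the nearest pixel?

1515 px

First fit — 21:9 into 4984×2492 spans the width: 4984.00 × 2136.00.
The 2:1 canvas is width-limited in 3536×1989, giving 3536.00 × 1768.00; scale factor 0.7095.
Applying the same ×0.7095: 2136.00 → 1515.43.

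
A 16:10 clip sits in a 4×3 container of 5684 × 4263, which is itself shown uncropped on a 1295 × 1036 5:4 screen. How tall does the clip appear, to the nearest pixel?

First fit — 16:10 into 5684×4263 spans the width: 5684.00 × 3552.50.
Second fit — the 4×3 canvas into 1295×1036 spans the width: 1295.00 × 971.25 (×0.2278 from 5684×4263).
Applying the same ×0.2278: 3552.50 → 809.38.

809 px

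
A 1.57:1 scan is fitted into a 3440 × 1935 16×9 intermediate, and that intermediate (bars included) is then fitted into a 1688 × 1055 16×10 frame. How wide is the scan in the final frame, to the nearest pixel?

First fit — 1.57:1 into 3440×1935 spans the height: 3037.95 × 1935.00.
The 16×9 canvas is width-limited in 1688×1055, giving 1688.00 × 949.50; scale factor 0.4907.
The scan scales with it: width 3037.95 × 0.4907 ≈ 1490.71.

1491 px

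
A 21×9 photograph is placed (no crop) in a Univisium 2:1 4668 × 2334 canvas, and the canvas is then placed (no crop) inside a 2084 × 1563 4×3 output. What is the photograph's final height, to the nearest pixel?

21×9 in 4668×2334: fills the width, so the photograph is 4668.00 × 2000.57.
Second fit — the Univisium 2:1 canvas into 2084×1563 spans the width: 2084.00 × 1042.00 (×0.4464 from 4668×2334).
So the photograph's height is 2000.57 × 0.4464 ≈ 893.14.

893 px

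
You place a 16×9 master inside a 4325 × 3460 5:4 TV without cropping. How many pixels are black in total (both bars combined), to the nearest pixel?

16×9 is wider than 5:4, so it spans the full width.
That makes the image 2432.8125 px tall (4325 × 9/16).
3460 − 2432.8125 = 1027.1875 px of bars.
Bar area = 1027.1875 × 4325 ≈ 4442586 px.

4442586 pixels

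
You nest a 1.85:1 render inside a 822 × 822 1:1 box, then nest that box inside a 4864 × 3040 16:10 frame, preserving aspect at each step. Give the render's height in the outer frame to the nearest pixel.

1643 px

1.85:1 in 822×822: fills the width, so the render is 822.00 × 444.32.
Second fit — the 1:1 canvas into 4864×3040 spans the height: 3040.00 × 3040.00 (×3.6983 from 822×822).
Applying the same ×3.6983: 444.32 → 1643.24.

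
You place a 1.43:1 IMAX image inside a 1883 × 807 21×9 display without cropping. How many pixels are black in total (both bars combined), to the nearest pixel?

1.43:1 IMAX (1.430) < 21×9 (2.333), so the image fills the height.
The image is 807 × 1.430 ≈ 1154.0100 px wide.
Black = 1883 − 1154.0100 = 728.9900 px.
Bar area = 728.9900 × 807 ≈ 588295 px.

588295 pixels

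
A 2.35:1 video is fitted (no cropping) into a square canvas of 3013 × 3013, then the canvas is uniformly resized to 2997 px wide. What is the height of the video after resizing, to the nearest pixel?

Fitted into 3013×3013, the video spans the width; its height is 3013 / 2.350 ≈ 1282.13 px.
Scaling 3013 → 2997 is ×0.9947, so the height becomes 1282.13 × 0.9947 ≈ 1275.32 px.

1275 px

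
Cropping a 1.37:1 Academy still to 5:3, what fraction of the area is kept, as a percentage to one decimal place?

82.2%

5:3 is wider than 1.37:1 Academy, so the crop keeps the full width and trims the height.
Area ratio = (1.370)/(1.667) = 82.20% retained.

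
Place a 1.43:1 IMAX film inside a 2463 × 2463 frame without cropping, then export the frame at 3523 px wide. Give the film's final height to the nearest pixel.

Fitted into 2463×2463, the film spans the width; its height is 2463 / 1.430 ≈ 1722.38 px.
Scaling 2463 → 3523 is ×1.4304, so the height becomes 1722.38 × 1.4304 ≈ 2463.64 px.

2464 px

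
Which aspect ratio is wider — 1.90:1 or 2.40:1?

2.40:1

1.9 and 2.4; 2.4 > 1.9.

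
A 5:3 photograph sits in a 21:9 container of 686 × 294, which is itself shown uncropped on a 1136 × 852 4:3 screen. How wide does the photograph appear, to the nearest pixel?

Inside the 686×294 canvas the photograph is height-limited at 490.00 × 294.00.
The 21:9 canvas is width-limited in 1136×852, giving 1136.00 × 486.86; scale factor 1.6560.
So the photograph's width is 490.00 × 1.6560 ≈ 811.43.

811 px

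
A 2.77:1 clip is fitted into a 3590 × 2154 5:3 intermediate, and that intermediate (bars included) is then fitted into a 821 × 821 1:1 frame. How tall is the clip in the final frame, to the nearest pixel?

Inside the 3590×2154 canvas the clip is width-limited at 3590.00 × 1296.03.
The 5:3 canvas is width-limited in 821×821, giving 821.00 × 492.60; scale factor 0.2287.
So the clip's height is 1296.03 × 0.2287 ≈ 296.39.

296 px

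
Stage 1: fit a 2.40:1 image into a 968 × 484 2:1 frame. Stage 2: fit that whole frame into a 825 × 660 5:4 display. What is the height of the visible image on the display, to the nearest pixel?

2.40:1 in 968×484: fills the width, so the image is 968.00 × 403.33.
The 2:1 canvas is width-limited in 825×660, giving 825.00 × 412.50; scale factor 0.8523.
Applying the same ×0.8523: 403.33 → 343.75.

344 px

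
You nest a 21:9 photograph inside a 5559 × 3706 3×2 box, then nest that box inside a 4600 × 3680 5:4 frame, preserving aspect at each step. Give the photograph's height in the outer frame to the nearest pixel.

First fit — 21:9 into 5559×3706 spans the width: 5559.00 × 2382.43.
3×2 in 4600×3680: fills the width, so the intermediate becomes 4600.00 × 3066.67 — a scale of ×0.8275.
So the photograph's height is 2382.43 × 0.8275 ≈ 1971.43.

1971 px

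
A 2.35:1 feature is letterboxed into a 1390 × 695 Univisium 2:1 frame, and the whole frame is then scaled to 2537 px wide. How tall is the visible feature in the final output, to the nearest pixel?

1080 px

At 1390×695 the feature is width-limited, so height = 1390 / 2.350 ≈ 591.49 px.
Scaling 1390 → 2537 is ×1.8252, so the height becomes 591.49 × 1.8252 ≈ 1079.57 px.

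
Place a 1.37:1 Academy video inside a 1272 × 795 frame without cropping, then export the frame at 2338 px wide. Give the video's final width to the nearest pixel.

In the 1272×795 frame the video fills the height: width = 795 × 1.370 ≈ 1089.15 px.
Scaling 1272 → 2338 is ×1.8381, so the width becomes 1089.15 × 1.8381 ≈ 2001.91 px.

2002 px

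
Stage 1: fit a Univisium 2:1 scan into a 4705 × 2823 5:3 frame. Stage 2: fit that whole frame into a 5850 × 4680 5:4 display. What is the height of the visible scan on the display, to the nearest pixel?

Inside the 4705×2823 canvas the scan is width-limited at 4705.00 × 2352.50.
Second fit — the 5:3 canvas into 5850×4680 spans the width: 5850.00 × 3510.00 (×1.2434 from 4705×2823).
The scan scales with it: height 2352.50 × 1.2434 ≈ 2925.00.

2925 px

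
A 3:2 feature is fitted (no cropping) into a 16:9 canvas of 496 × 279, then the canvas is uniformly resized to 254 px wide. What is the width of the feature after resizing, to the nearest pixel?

Fitted into 496×279, the feature spans the height; its width is 279 × 3/2 ≈ 418.50 px.
Scaling 496 → 254 is ×0.5121, so the width becomes 418.50 × 0.5121 ≈ 214.31 px.

214 px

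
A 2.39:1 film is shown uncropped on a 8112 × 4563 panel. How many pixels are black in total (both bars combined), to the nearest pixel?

9481774 pixels

2.39:1 (2.390) > 16:9 (1.778), so the film fills the width.
Content height = 8112 / 2.390 ≈ 3394.1423 px.
Black = 4563 − 3394.1423 = 1168.8577 px.
That's 1168.8577 × 8112 ≈ 9481774 black pixels.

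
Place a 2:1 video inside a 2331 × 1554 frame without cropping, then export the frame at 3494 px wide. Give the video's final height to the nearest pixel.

1747 px

Fitted into 2331×1554, the video spans the width; its height is 2331 × 1/2 ≈ 1165.50 px.
Resizing to 3494 px wide multiplies everything by 1.4989: 1165.50 → 1747.00 px.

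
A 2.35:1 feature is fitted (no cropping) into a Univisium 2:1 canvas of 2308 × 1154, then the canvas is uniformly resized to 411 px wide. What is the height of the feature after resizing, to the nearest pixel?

175 px

In the 2308×1154 frame the feature fills the width: height = 2308 / 2.350 ≈ 982.13 px.
The frame scales by 411/2308 = 0.1781; 982.13 × 0.1781 ≈ 174.89 px.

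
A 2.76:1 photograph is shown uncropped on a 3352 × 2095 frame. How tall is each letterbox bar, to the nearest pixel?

2.76:1 (2.760) > 16×10 (1.600), so the photograph fills the width.
The photograph is 3352 / 2.760 ≈ 1214.49 px tall.
2095 − 1214.49 = 880.51 px of bars (440.25 each).

440 px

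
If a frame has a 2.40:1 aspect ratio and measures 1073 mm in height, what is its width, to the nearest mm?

2575 mm

Width = 1073 × 2.400 = 2575.20.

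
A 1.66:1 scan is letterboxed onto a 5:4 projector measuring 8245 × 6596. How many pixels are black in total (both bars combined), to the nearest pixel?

1.66:1 (1.660) > 5:4 (1.250), so the scan fills the width.
That makes the image 4966.8675 px tall (8245 / 1.660).
6596 − 4966.8675 = 1629.1325 px of bars.
Bar area = 1629.1325 × 8245 ≈ 13432198 px.

13432198 pixels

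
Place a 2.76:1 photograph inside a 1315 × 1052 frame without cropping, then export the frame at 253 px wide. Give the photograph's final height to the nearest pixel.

Fitted into 1315×1052, the photograph spans the width; its height is 1315 / 2.760 ≈ 476.45 px.
Resizing to 253 px wide multiplies everything by 0.1924: 476.45 → 91.67 px.

92 px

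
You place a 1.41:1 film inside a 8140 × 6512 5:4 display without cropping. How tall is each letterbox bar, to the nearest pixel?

369 px

1.41:1 is wider than 5:4, so it spans the full width.
The film is 8140 / 1.410 ≈ 5773.05 px tall.
Black = 6512 − 5773.05 = 738.95 px, or 369.48 per bar.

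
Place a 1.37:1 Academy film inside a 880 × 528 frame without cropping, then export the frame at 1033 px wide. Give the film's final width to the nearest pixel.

849 px

In the 880×528 frame the film fills the height: width = 528 × 1.370 ≈ 723.36 px.
The frame scales by 1033/880 = 1.1739; 723.36 × 1.1739 ≈ 849.13 px.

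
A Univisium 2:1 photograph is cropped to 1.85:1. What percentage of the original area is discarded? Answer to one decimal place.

7.5%

The height stays; only width is cut (since 1.85:1 is narrower than Univisium 2:1).
Fraction kept = (1.850)/(2.000) ≈ 92.50%, so 7.50% is lost.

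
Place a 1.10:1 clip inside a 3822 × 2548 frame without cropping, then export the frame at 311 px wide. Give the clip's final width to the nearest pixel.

228 px

Fitted into 3822×2548, the clip spans the height; its width is 2548 × 1.100 ≈ 2802.80 px.
The frame scales by 311/3822 = 0.0814; 2802.80 × 0.0814 ≈ 228.07 px.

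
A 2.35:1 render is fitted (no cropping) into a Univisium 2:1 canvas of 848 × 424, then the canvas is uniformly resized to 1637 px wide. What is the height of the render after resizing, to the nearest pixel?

Fitted into 848×424, the render spans the width; its height is 848 / 2.350 ≈ 360.85 px.
Scaling 848 → 1637 is ×1.9304, so the height becomes 360.85 × 1.9304 ≈ 696.60 px.

697 px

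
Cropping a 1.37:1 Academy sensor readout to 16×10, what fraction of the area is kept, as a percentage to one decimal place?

85.6%

The width stays; only height is cut (since 16×10 is wider than 1.37:1 Academy).
Area ratio = (1.370)/(1.600) = 85.62% retained.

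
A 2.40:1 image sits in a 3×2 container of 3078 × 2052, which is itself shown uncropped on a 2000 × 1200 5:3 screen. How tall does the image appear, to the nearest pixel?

750 px

First fit — 2.40:1 into 3078×2052 spans the width: 3078.00 × 1282.50.
The 3×2 canvas is height-limited in 2000×1200, giving 1800.00 × 1200.00; scale factor 0.5848.
The image scales with it: height 1282.50 × 0.5848 ≈ 750.00.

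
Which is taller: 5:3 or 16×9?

5:3

5:3 = 1.667 and 16×9 = 1.778; 1.778 > 1.667. The smaller width-to-height ratio is the taller frame.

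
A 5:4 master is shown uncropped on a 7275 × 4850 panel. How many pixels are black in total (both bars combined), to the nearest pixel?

5880625 pixels

5:4 (1.250) < 3×2 (1.500), so the master fills the height.
That makes the image 6062.5000 px wide (4850 × 5/4).
Black = 7275 − 6062.5000 = 1212.5000 px.
Bar area = 1212.5000 × 4850 ≈ 5880625 px.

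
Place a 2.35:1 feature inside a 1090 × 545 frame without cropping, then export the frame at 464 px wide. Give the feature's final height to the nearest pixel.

In the 1090×545 frame the feature fills the width: height = 1090 / 2.350 ≈ 463.83 px.
Resizing to 464 px wide multiplies everything by 0.4257: 463.83 → 197.45 px.

197 px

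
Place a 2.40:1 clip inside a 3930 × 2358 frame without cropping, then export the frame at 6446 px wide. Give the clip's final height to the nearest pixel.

At 3930×2358 the clip is width-limited, so height = 3930 / 2.400 ≈ 1637.50 px.
The frame scales by 6446/3930 = 1.6402; 1637.50 × 1.6402 ≈ 2685.83 px.

2686 px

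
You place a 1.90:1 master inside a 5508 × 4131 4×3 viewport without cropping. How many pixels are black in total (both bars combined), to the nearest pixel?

6786146 pixels

1.90:1 is wider than 4×3, so it spans the full width.
Content height = 5508 / 1.900 ≈ 2898.9474 px.
4131 − 2898.9474 = 1232.0526 px of bars.
Bar area = 1232.0526 × 5508 ≈ 6786146 px.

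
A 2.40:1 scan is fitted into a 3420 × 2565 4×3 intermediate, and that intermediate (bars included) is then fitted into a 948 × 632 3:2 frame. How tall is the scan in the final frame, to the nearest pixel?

351 px

2.40:1 in 3420×2565: fills the width, so the scan is 3420.00 × 1425.00.
The 4×3 canvas is height-limited in 948×632, giving 842.67 × 632.00; scale factor 0.2464.
So the scan's height is 1425.00 × 0.2464 ≈ 351.11.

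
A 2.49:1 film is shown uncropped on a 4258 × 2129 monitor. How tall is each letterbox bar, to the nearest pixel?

209 px

2.49:1 is wider than Univisium 2:1, so it spans the full width.
That makes the image 1710.04 px tall (4258 / 2.490).
2129 − 1710.04 = 418.96 px of bars (209.48 each).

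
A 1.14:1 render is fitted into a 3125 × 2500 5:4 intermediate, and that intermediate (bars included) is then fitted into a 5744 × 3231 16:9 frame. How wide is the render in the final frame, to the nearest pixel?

First fit — 1.14:1 into 3125×2500 spans the height: 2850.00 × 2500.00.
5:4 in 5744×3231: fills the height, so the intermediate becomes 4038.75 × 3231.00 — a scale of ×1.2924.
Applying the same ×1.2924: 2850.00 → 3683.34.

3683 px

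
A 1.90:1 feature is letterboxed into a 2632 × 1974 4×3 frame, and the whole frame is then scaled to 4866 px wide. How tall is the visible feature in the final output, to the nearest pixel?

At 2632×1974 the feature is width-limited, so height = 2632 / 1.900 ≈ 1385.26 px.
The frame scales by 4866/2632 = 1.8488; 1385.26 × 1.8488 ≈ 2561.05 px.

2561 px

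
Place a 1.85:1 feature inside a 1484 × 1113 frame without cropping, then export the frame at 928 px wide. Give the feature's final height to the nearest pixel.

502 px

In the 1484×1113 frame the feature fills the width: height = 1484 / 1.850 ≈ 802.16 px.
Scaling 1484 → 928 is ×0.6253, so the height becomes 802.16 × 0.6253 ≈ 501.62 px.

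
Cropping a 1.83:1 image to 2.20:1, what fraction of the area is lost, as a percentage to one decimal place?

The width stays; only height is cut (since 2.20:1 is wider than 1.83:1).
Area ratio = (1.830)/(2.200) = 83.18%; the remaining 16.82% is cropped out.

16.8%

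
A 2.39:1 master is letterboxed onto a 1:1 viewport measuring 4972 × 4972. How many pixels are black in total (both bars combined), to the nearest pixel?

Since 2.390 > 1.000, the master is width-limited.
The master is 4972 / 2.390 ≈ 2080.3347 px tall.
4972 − 2080.3347 = 2891.6653 px of bars.
That's 2891.6653 × 4972 ≈ 14377360 black pixels.

14377360 pixels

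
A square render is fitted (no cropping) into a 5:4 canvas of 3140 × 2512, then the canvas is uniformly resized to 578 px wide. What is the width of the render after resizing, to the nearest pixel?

462 px

At 3140×2512 the render is height-limited, so width = 2512 × 1/1 ≈ 2512.00 px.
The frame scales by 578/3140 = 0.1841; 2512.00 × 0.1841 ≈ 462.40 px.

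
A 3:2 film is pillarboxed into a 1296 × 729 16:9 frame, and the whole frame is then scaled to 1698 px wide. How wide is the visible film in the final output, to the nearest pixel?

In the 1296×729 frame the film fills the height: width = 729 × 3/2 ≈ 1093.50 px.
The frame scales by 1698/1296 = 1.3102; 1093.50 × 1.3102 ≈ 1432.69 px.

1433 px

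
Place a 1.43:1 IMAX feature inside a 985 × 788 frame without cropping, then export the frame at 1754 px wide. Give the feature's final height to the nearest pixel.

Fitted into 985×788, the feature spans the width; its height is 985 / 1.430 ≈ 688.81 px.
Scaling 985 → 1754 is ×1.7807, so the height becomes 688.81 × 1.7807 ≈ 1226.57 px.

1227 px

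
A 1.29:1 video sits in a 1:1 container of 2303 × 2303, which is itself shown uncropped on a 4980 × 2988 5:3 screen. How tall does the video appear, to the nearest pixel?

2316 px

First fit — 1.29:1 into 2303×2303 spans the width: 2303.00 × 1785.27.
1:1 in 4980×2988: fills the height, so the intermediate becomes 2988.00 × 2988.00 — a scale of ×1.2974.
The video scales with it: height 1785.27 × 1.2974 ≈ 2316.28.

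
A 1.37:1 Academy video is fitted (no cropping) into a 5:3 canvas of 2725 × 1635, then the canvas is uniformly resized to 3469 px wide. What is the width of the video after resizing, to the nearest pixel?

2852 px

In the 2725×1635 frame the video fills the height: width = 1635 × 1.370 ≈ 2239.95 px.
Scaling 2725 → 3469 is ×1.2730, so the width becomes 2239.95 × 1.2730 ≈ 2851.52 px.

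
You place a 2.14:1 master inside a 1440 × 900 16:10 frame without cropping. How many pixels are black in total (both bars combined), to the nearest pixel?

2.14:1 (2.140) > 16:10 (1.600), so the master fills the width.
The master is 1440 / 2.140 ≈ 672.8972 px tall.
Leftover height: 900 − 672.8972 = 227.1028 px.
Across the 1440-px span: 227.1028 × 1440 ≈ 327028 px.

327028 pixels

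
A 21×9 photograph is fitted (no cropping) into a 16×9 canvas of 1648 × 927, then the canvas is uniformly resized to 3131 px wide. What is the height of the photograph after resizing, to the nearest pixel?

1342 px

In the 1648×927 frame the photograph fills the width: height = 1648 × 9/21 ≈ 706.29 px.
Scaling 1648 → 3131 is ×1.8999, so the height becomes 706.29 × 1.8999 ≈ 1341.86 px.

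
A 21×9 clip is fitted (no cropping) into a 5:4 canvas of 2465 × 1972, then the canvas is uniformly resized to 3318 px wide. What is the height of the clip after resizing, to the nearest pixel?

1422 px

At 2465×1972 the clip is width-limited, so height = 2465 × 9/21 ≈ 1056.43 px.
Scaling 2465 → 3318 is ×1.3460, so the height becomes 1056.43 × 1.3460 ≈ 1422.00 px.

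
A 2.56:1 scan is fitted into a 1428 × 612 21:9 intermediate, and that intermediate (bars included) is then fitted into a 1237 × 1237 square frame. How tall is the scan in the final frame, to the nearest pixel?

2.56:1 in 1428×612: fills the width, so the scan is 1428.00 × 557.81.
Second fit — the 21:9 canvas into 1237×1237 spans the width: 1237.00 × 530.14 (×0.8662 from 1428×612).
Applying the same ×0.8662: 557.81 → 483.20.

483 px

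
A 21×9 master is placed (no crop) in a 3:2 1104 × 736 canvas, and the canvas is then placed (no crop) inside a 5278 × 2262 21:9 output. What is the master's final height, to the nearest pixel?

1454 px

21×9 in 1104×736: fills the width, so the master is 1104.00 × 473.14.
Second fit — the 3:2 canvas into 5278×2262 spans the height: 3393.00 × 2262.00 (×3.0734 from 1104×736).
Applying the same ×3.0734: 473.14 → 1454.14.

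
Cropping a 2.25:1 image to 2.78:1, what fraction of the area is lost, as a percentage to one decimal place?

The width stays; only height is cut (since 2.78:1 is wider than 2.25:1).
(2.250)/(2.780) ≈ 0.809 of the area survives, leaving 19.06% discarded.

19.1%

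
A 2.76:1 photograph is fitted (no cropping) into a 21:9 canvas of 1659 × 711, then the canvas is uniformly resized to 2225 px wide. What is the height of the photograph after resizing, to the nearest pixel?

806 px

At 1659×711 the photograph is width-limited, so height = 1659 / 2.760 ≈ 601.09 px.
The frame scales by 2225/1659 = 1.3412; 601.09 × 1.3412 ≈ 806.16 px.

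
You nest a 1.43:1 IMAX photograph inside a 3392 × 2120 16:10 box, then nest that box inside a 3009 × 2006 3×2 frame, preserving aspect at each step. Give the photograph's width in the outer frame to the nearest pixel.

First fit — 1.43:1 IMAX into 3392×2120 spans the height: 3031.60 × 2120.00.
The 16:10 canvas is width-limited in 3009×2006, giving 3009.00 × 1880.62; scale factor 0.8871.
So the photograph's width is 3031.60 × 0.8871 ≈ 2689.29.

2689 px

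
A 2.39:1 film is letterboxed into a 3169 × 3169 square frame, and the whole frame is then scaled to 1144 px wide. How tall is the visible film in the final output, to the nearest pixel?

479 px

In the 3169×3169 frame the film fills the width: height = 3169 / 2.390 ≈ 1325.94 px.
The frame scales by 1144/3169 = 0.3610; 1325.94 × 0.3610 ≈ 478.66 px.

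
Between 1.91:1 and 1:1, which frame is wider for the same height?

1.91:1

1.91 and 1; 1.91 > 1.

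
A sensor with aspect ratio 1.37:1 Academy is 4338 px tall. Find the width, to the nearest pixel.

4338 × 1.370 = 5943.06.

5943 px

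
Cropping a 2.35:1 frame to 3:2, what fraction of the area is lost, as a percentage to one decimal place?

36.2%

3:2 is narrower than 2.35:1, so the crop keeps the full height and trims the width.
Fraction kept = (1.500)/(2.350) ≈ 63.83%, so 36.17% is lost.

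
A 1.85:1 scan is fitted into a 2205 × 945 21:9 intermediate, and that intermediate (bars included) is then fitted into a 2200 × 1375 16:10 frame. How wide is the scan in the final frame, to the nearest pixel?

1744 px

First fit — 1.85:1 into 2205×945 spans the height: 1748.25 × 945.00.
21:9 in 2200×1375: fills the width, so the intermediate becomes 2200.00 × 942.86 — a scale of ×0.9977.
Applying the same ×0.9977: 1748.25 → 1744.29.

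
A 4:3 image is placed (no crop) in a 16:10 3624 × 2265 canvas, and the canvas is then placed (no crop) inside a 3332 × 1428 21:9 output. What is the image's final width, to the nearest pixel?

1904 px

4:3 in 3624×2265: fills the height, so the image is 3020.00 × 2265.00.
16:10 in 3332×1428: fills the height, so the intermediate becomes 2284.80 × 1428.00 — a scale of ×0.6305.
The image scales with it: width 3020.00 × 0.6305 ≈ 1904.00.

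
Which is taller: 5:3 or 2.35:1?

5:3 = 1.667 and 2.35; 2.35 > 1.667. The smaller width-to-height ratio is the taller frame.

5:3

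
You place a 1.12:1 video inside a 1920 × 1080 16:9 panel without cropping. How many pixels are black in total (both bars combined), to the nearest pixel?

767232 pixels

1.12:1 is narrower than 16:9, so it spans the full height.
Content width = 1080 × 1.120 ≈ 1209.6000 px.
Leftover width: 1920 − 1209.6000 = 710.4000 px.
Bar area = 710.4000 × 1080 ≈ 767232 px.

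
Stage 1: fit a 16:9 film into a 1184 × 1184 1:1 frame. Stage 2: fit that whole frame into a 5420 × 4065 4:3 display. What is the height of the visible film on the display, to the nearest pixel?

16:9 in 1184×1184: fills the width, so the film is 1184.00 × 666.00.
1:1 in 5420×4065: fills the height, so the intermediate becomes 4065.00 × 4065.00 — a scale of ×3.4333.
The film scales with it: height 666.00 × 3.4333 ≈ 2286.56.

2287 px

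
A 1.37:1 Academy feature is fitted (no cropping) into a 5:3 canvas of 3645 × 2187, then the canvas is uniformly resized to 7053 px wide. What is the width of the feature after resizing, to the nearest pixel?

5798 px

In the 3645×2187 frame the feature fills the height: width = 2187 × 1.370 ≈ 2996.19 px.
The frame scales by 7053/3645 = 1.9350; 2996.19 × 1.9350 ≈ 5797.57 px.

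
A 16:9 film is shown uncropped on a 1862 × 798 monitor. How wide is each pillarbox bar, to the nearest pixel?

222 px

16:9 (1.778) < 21:9 (2.333), so the film fills the height.
The film is 798 × 16/9 ≈ 1418.67 px wide.
Leftover width: 1862 − 1418.67 = 443.33 px → 221.67 each side.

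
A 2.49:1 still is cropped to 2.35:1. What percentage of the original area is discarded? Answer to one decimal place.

5.6%

2.35:1 is narrower than 2.49:1, so the crop keeps the full height and trims the width.
(2.350)/(2.490) ≈ 0.944 of the area survives, leaving 5.62% discarded.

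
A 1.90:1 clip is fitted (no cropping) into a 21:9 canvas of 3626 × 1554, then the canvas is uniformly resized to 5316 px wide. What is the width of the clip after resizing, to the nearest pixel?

In the 3626×1554 frame the clip fills the height: width = 1554 × 1.900 ≈ 2952.60 px.
The frame scales by 5316/3626 = 1.4661; 2952.60 × 1.4661 ≈ 4328.74 px.

4329 px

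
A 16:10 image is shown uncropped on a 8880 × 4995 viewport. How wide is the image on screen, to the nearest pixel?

7992 px

16:10 (1.600) < 16×9 (1.778), so the image fills the height.
Content width = 4995 × 16/10 ≈ 7992.00 px.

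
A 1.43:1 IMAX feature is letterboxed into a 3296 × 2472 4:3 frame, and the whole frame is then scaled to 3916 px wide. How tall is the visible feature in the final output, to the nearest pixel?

2738 px

Fitted into 3296×2472, the feature spans the width; its height is 3296 / 1.430 ≈ 2304.90 px.
The frame scales by 3916/3296 = 1.1881; 2304.90 × 1.1881 ≈ 2738.46 px.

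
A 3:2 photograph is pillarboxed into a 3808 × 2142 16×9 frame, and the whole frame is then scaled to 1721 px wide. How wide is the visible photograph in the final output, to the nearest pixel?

At 3808×2142 the photograph is height-limited, so width = 2142 × 3/2 ≈ 3213.00 px.
Scaling 3808 → 1721 is ×0.4519, so the width becomes 3213.00 × 0.4519 ≈ 1452.09 px.

1452 px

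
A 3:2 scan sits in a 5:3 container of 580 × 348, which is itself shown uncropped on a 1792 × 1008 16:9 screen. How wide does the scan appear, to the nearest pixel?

3:2 in 580×348: fills the height, so the scan is 522.00 × 348.00.
5:3 in 1792×1008: fills the height, so the intermediate becomes 1680.00 × 1008.00 — a scale of ×2.8966.
So the scan's width is 522.00 × 2.8966 ≈ 1512.00.

1512 px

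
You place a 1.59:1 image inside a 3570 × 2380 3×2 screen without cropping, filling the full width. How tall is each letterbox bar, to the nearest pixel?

67 px

Content height = 3570 / 1.590 ≈ 2245.28 px.
2380 − 2245.28 = 134.72 px of bars (67.36 each).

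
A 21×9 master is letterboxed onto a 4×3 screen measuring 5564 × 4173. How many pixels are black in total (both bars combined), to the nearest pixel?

21×9 (2.333) > 4×3 (1.333), so the master fills the width.
Content height = 5564 × 9/21 ≈ 2384.5714 px.
Leftover height: 4173 − 2384.5714 = 1788.4286 px.
That's 1788.4286 × 5564 ≈ 9950817 black pixels.

9950817 pixels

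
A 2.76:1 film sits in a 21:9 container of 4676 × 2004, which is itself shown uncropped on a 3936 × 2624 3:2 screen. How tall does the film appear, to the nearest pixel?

2.76:1 in 4676×2004: fills the width, so the film is 4676.00 × 1694.20.
Second fit — the 21:9 canvas into 3936×2624 spans the width: 3936.00 × 1686.86 (×0.8417 from 4676×2004).
Applying the same ×0.8417: 1694.20 → 1426.09.

1426 px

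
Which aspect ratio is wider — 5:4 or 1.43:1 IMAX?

1.43:1 IMAX

5:4 = 1.25 and 1.43; 1.43 > 1.25.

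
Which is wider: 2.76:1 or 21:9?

2.76 and 21:9 = 2.333; 2.76 > 2.333.

2.76:1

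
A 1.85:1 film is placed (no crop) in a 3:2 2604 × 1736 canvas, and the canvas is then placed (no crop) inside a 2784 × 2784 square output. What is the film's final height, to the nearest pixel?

1505 px

Inside the 2604×1736 canvas the film is width-limited at 2604.00 × 1407.57.
The 3:2 canvas is width-limited in 2784×2784, giving 2784.00 × 1856.00; scale factor 1.0691.
The film scales with it: height 1407.57 × 1.0691 ≈ 1504.86.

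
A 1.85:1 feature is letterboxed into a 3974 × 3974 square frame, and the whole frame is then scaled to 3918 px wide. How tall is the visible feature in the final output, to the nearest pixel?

2118 px

At 3974×3974 the feature is width-limited, so height = 3974 / 1.850 ≈ 2148.11 px.
Resizing to 3918 px wide multiplies everything by 0.9859: 2148.11 → 2117.84 px.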